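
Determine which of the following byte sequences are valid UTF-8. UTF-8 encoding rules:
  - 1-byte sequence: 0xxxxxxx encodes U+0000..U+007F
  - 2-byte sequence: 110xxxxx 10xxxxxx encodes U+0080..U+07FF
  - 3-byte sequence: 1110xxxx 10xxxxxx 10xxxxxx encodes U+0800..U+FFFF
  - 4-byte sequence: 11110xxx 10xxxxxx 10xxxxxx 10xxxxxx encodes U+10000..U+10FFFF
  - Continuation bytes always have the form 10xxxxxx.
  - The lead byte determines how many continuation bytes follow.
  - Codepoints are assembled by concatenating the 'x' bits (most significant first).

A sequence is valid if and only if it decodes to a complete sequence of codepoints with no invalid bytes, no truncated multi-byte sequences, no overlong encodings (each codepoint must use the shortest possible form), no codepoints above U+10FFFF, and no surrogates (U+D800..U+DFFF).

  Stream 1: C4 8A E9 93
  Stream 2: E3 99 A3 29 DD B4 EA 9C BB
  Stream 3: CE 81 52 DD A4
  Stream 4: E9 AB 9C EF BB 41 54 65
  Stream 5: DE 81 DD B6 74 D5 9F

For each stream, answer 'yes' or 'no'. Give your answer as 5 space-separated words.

Answer: no yes yes no yes

Derivation:
Stream 1: error at byte offset 4. INVALID
Stream 2: decodes cleanly. VALID
Stream 3: decodes cleanly. VALID
Stream 4: error at byte offset 5. INVALID
Stream 5: decodes cleanly. VALID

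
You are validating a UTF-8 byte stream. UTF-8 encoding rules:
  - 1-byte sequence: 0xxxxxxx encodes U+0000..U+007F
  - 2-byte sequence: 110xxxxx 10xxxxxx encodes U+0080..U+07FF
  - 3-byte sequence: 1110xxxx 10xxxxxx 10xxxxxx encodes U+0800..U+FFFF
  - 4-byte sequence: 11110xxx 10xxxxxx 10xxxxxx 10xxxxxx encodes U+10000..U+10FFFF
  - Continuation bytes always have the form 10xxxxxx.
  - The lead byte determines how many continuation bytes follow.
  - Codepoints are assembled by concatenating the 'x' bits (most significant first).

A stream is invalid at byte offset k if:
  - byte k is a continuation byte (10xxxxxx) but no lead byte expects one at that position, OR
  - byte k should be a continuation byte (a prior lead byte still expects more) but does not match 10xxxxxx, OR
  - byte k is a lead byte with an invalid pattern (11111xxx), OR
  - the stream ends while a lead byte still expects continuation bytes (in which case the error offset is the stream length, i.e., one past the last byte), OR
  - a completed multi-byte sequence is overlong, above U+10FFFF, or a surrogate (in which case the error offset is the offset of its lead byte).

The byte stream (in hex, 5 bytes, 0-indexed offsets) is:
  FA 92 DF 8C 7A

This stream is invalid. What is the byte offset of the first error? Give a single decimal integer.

Answer: 0

Derivation:
Byte[0]=FA: INVALID lead byte (not 0xxx/110x/1110/11110)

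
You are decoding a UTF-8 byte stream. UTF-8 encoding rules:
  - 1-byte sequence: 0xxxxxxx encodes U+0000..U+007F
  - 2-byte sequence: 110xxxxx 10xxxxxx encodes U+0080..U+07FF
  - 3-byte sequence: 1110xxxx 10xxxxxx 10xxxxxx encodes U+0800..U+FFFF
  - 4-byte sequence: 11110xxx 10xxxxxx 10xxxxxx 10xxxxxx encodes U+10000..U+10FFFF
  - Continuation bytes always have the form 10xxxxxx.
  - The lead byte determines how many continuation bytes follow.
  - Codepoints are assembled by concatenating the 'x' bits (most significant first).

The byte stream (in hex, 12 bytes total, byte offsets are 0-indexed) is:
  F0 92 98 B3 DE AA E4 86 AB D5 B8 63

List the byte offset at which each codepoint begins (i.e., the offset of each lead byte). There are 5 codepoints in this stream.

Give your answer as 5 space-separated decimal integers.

Answer: 0 4 6 9 11

Derivation:
Byte[0]=F0: 4-byte lead, need 3 cont bytes. acc=0x0
Byte[1]=92: continuation. acc=(acc<<6)|0x12=0x12
Byte[2]=98: continuation. acc=(acc<<6)|0x18=0x498
Byte[3]=B3: continuation. acc=(acc<<6)|0x33=0x12633
Completed: cp=U+12633 (starts at byte 0)
Byte[4]=DE: 2-byte lead, need 1 cont bytes. acc=0x1E
Byte[5]=AA: continuation. acc=(acc<<6)|0x2A=0x7AA
Completed: cp=U+07AA (starts at byte 4)
Byte[6]=E4: 3-byte lead, need 2 cont bytes. acc=0x4
Byte[7]=86: continuation. acc=(acc<<6)|0x06=0x106
Byte[8]=AB: continuation. acc=(acc<<6)|0x2B=0x41AB
Completed: cp=U+41AB (starts at byte 6)
Byte[9]=D5: 2-byte lead, need 1 cont bytes. acc=0x15
Byte[10]=B8: continuation. acc=(acc<<6)|0x38=0x578
Completed: cp=U+0578 (starts at byte 9)
Byte[11]=63: 1-byte ASCII. cp=U+0063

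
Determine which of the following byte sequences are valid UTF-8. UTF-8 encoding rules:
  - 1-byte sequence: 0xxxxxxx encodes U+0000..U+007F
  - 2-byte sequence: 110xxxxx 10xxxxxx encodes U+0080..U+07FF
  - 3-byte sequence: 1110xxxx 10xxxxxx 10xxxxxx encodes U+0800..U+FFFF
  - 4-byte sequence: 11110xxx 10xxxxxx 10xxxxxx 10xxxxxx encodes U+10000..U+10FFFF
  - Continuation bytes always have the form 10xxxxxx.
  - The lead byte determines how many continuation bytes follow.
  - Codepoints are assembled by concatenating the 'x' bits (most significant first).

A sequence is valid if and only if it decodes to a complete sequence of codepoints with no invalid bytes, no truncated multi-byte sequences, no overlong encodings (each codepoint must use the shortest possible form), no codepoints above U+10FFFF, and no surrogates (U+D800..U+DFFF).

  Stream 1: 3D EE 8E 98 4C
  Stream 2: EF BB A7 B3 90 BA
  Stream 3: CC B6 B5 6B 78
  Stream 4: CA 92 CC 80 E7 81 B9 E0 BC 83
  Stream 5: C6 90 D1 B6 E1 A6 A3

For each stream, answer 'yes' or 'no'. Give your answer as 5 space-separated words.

Stream 1: decodes cleanly. VALID
Stream 2: error at byte offset 3. INVALID
Stream 3: error at byte offset 2. INVALID
Stream 4: decodes cleanly. VALID
Stream 5: decodes cleanly. VALID

Answer: yes no no yes yes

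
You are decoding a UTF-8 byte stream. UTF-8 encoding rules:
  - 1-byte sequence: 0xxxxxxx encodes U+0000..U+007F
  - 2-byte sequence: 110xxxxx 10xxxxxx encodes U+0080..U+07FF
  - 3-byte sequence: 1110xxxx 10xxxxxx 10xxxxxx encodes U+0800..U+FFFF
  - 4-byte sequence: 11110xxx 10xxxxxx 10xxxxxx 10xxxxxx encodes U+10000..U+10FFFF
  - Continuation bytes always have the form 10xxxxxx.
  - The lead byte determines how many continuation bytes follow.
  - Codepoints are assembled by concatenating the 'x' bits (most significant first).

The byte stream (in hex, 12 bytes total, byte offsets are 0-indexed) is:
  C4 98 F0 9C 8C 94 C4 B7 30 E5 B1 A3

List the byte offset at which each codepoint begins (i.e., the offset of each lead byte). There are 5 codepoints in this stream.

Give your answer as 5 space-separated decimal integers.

Byte[0]=C4: 2-byte lead, need 1 cont bytes. acc=0x4
Byte[1]=98: continuation. acc=(acc<<6)|0x18=0x118
Completed: cp=U+0118 (starts at byte 0)
Byte[2]=F0: 4-byte lead, need 3 cont bytes. acc=0x0
Byte[3]=9C: continuation. acc=(acc<<6)|0x1C=0x1C
Byte[4]=8C: continuation. acc=(acc<<6)|0x0C=0x70C
Byte[5]=94: continuation. acc=(acc<<6)|0x14=0x1C314
Completed: cp=U+1C314 (starts at byte 2)
Byte[6]=C4: 2-byte lead, need 1 cont bytes. acc=0x4
Byte[7]=B7: continuation. acc=(acc<<6)|0x37=0x137
Completed: cp=U+0137 (starts at byte 6)
Byte[8]=30: 1-byte ASCII. cp=U+0030
Byte[9]=E5: 3-byte lead, need 2 cont bytes. acc=0x5
Byte[10]=B1: continuation. acc=(acc<<6)|0x31=0x171
Byte[11]=A3: continuation. acc=(acc<<6)|0x23=0x5C63
Completed: cp=U+5C63 (starts at byte 9)

Answer: 0 2 6 8 9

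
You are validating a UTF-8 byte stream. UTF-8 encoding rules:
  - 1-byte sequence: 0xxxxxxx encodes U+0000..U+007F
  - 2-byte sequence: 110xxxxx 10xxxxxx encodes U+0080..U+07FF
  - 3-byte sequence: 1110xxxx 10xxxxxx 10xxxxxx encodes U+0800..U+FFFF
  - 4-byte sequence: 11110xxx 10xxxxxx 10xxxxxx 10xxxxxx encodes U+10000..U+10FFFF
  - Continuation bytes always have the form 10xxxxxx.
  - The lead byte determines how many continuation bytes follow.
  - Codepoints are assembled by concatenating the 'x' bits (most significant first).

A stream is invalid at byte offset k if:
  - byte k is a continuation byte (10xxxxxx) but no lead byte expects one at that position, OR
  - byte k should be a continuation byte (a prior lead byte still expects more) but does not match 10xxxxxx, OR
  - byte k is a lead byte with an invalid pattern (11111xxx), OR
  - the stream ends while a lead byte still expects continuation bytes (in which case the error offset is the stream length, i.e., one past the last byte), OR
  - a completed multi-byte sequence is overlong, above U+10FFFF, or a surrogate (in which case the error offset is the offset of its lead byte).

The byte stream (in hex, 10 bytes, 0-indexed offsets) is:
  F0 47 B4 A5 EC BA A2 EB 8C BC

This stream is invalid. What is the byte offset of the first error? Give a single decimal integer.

Answer: 1

Derivation:
Byte[0]=F0: 4-byte lead, need 3 cont bytes. acc=0x0
Byte[1]=47: expected 10xxxxxx continuation. INVALID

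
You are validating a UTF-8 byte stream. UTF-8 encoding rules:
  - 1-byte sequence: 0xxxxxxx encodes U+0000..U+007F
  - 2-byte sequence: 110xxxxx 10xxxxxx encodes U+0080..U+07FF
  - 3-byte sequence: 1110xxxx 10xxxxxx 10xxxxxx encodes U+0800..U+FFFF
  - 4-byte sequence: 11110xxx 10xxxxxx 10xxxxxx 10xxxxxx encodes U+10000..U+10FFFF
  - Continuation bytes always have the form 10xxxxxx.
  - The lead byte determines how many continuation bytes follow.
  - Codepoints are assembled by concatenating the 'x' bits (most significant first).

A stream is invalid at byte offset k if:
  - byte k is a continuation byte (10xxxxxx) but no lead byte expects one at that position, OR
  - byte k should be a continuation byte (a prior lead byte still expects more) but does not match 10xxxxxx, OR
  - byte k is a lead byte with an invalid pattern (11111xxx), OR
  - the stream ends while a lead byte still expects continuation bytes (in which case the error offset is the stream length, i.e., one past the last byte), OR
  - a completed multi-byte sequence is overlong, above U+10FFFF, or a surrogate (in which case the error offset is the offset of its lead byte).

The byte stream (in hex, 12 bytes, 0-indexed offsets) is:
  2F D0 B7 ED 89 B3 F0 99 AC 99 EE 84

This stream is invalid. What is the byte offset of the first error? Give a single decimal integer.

Answer: 12

Derivation:
Byte[0]=2F: 1-byte ASCII. cp=U+002F
Byte[1]=D0: 2-byte lead, need 1 cont bytes. acc=0x10
Byte[2]=B7: continuation. acc=(acc<<6)|0x37=0x437
Completed: cp=U+0437 (starts at byte 1)
Byte[3]=ED: 3-byte lead, need 2 cont bytes. acc=0xD
Byte[4]=89: continuation. acc=(acc<<6)|0x09=0x349
Byte[5]=B3: continuation. acc=(acc<<6)|0x33=0xD273
Completed: cp=U+D273 (starts at byte 3)
Byte[6]=F0: 4-byte lead, need 3 cont bytes. acc=0x0
Byte[7]=99: continuation. acc=(acc<<6)|0x19=0x19
Byte[8]=AC: continuation. acc=(acc<<6)|0x2C=0x66C
Byte[9]=99: continuation. acc=(acc<<6)|0x19=0x19B19
Completed: cp=U+19B19 (starts at byte 6)
Byte[10]=EE: 3-byte lead, need 2 cont bytes. acc=0xE
Byte[11]=84: continuation. acc=(acc<<6)|0x04=0x384
Byte[12]: stream ended, expected continuation. INVALID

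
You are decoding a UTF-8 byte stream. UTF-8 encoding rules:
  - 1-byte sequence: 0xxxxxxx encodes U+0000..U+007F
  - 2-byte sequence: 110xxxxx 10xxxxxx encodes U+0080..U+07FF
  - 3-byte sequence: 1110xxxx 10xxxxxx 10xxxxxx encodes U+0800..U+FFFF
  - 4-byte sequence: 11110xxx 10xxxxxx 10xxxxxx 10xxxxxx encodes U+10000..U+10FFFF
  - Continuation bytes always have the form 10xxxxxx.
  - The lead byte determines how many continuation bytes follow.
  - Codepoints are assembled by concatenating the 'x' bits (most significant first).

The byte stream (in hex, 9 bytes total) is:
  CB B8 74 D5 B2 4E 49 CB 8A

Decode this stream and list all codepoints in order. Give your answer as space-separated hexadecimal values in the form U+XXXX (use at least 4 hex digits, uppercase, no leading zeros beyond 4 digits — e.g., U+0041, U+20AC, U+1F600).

Byte[0]=CB: 2-byte lead, need 1 cont bytes. acc=0xB
Byte[1]=B8: continuation. acc=(acc<<6)|0x38=0x2F8
Completed: cp=U+02F8 (starts at byte 0)
Byte[2]=74: 1-byte ASCII. cp=U+0074
Byte[3]=D5: 2-byte lead, need 1 cont bytes. acc=0x15
Byte[4]=B2: continuation. acc=(acc<<6)|0x32=0x572
Completed: cp=U+0572 (starts at byte 3)
Byte[5]=4E: 1-byte ASCII. cp=U+004E
Byte[6]=49: 1-byte ASCII. cp=U+0049
Byte[7]=CB: 2-byte lead, need 1 cont bytes. acc=0xB
Byte[8]=8A: continuation. acc=(acc<<6)|0x0A=0x2CA
Completed: cp=U+02CA (starts at byte 7)

Answer: U+02F8 U+0074 U+0572 U+004E U+0049 U+02CA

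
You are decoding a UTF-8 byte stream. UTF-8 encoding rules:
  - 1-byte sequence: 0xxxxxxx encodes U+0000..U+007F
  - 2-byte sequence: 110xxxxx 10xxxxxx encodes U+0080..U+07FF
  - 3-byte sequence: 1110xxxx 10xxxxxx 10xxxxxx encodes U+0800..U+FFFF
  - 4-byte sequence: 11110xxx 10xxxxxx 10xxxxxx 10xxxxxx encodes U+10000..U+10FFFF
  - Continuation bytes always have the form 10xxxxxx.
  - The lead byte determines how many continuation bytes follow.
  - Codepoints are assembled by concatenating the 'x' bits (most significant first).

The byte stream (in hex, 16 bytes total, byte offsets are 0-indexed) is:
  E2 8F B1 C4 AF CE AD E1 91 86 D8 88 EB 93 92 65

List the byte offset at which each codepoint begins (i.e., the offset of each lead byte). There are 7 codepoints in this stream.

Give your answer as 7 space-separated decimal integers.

Answer: 0 3 5 7 10 12 15

Derivation:
Byte[0]=E2: 3-byte lead, need 2 cont bytes. acc=0x2
Byte[1]=8F: continuation. acc=(acc<<6)|0x0F=0x8F
Byte[2]=B1: continuation. acc=(acc<<6)|0x31=0x23F1
Completed: cp=U+23F1 (starts at byte 0)
Byte[3]=C4: 2-byte lead, need 1 cont bytes. acc=0x4
Byte[4]=AF: continuation. acc=(acc<<6)|0x2F=0x12F
Completed: cp=U+012F (starts at byte 3)
Byte[5]=CE: 2-byte lead, need 1 cont bytes. acc=0xE
Byte[6]=AD: continuation. acc=(acc<<6)|0x2D=0x3AD
Completed: cp=U+03AD (starts at byte 5)
Byte[7]=E1: 3-byte lead, need 2 cont bytes. acc=0x1
Byte[8]=91: continuation. acc=(acc<<6)|0x11=0x51
Byte[9]=86: continuation. acc=(acc<<6)|0x06=0x1446
Completed: cp=U+1446 (starts at byte 7)
Byte[10]=D8: 2-byte lead, need 1 cont bytes. acc=0x18
Byte[11]=88: continuation. acc=(acc<<6)|0x08=0x608
Completed: cp=U+0608 (starts at byte 10)
Byte[12]=EB: 3-byte lead, need 2 cont bytes. acc=0xB
Byte[13]=93: continuation. acc=(acc<<6)|0x13=0x2D3
Byte[14]=92: continuation. acc=(acc<<6)|0x12=0xB4D2
Completed: cp=U+B4D2 (starts at byte 12)
Byte[15]=65: 1-byte ASCII. cp=U+0065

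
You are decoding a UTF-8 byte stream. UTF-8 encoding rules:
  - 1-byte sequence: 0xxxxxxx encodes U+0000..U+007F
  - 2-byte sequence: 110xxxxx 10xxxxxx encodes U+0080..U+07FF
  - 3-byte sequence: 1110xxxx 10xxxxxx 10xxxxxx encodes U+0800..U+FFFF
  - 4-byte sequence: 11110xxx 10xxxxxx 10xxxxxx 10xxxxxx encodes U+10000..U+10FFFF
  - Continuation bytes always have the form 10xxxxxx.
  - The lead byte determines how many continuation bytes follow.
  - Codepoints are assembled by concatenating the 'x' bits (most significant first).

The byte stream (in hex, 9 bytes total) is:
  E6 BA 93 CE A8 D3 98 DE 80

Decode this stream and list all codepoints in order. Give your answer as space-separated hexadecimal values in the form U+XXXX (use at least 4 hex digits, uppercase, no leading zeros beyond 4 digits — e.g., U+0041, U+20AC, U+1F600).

Answer: U+6E93 U+03A8 U+04D8 U+0780

Derivation:
Byte[0]=E6: 3-byte lead, need 2 cont bytes. acc=0x6
Byte[1]=BA: continuation. acc=(acc<<6)|0x3A=0x1BA
Byte[2]=93: continuation. acc=(acc<<6)|0x13=0x6E93
Completed: cp=U+6E93 (starts at byte 0)
Byte[3]=CE: 2-byte lead, need 1 cont bytes. acc=0xE
Byte[4]=A8: continuation. acc=(acc<<6)|0x28=0x3A8
Completed: cp=U+03A8 (starts at byte 3)
Byte[5]=D3: 2-byte lead, need 1 cont bytes. acc=0x13
Byte[6]=98: continuation. acc=(acc<<6)|0x18=0x4D8
Completed: cp=U+04D8 (starts at byte 5)
Byte[7]=DE: 2-byte lead, need 1 cont bytes. acc=0x1E
Byte[8]=80: continuation. acc=(acc<<6)|0x00=0x780
Completed: cp=U+0780 (starts at byte 7)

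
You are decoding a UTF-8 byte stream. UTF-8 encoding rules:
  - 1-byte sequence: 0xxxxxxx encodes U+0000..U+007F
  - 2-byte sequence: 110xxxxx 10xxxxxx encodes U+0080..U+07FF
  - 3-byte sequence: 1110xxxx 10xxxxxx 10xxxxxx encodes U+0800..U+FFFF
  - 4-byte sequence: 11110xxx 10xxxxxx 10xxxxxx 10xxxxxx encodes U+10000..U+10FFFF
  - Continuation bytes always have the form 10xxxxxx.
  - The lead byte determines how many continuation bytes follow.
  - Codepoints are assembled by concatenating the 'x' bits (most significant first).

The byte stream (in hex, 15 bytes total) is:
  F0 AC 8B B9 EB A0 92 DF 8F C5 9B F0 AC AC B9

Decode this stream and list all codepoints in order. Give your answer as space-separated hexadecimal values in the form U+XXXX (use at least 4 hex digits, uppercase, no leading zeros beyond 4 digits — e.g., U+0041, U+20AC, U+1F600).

Answer: U+2C2F9 U+B812 U+07CF U+015B U+2CB39

Derivation:
Byte[0]=F0: 4-byte lead, need 3 cont bytes. acc=0x0
Byte[1]=AC: continuation. acc=(acc<<6)|0x2C=0x2C
Byte[2]=8B: continuation. acc=(acc<<6)|0x0B=0xB0B
Byte[3]=B9: continuation. acc=(acc<<6)|0x39=0x2C2F9
Completed: cp=U+2C2F9 (starts at byte 0)
Byte[4]=EB: 3-byte lead, need 2 cont bytes. acc=0xB
Byte[5]=A0: continuation. acc=(acc<<6)|0x20=0x2E0
Byte[6]=92: continuation. acc=(acc<<6)|0x12=0xB812
Completed: cp=U+B812 (starts at byte 4)
Byte[7]=DF: 2-byte lead, need 1 cont bytes. acc=0x1F
Byte[8]=8F: continuation. acc=(acc<<6)|0x0F=0x7CF
Completed: cp=U+07CF (starts at byte 7)
Byte[9]=C5: 2-byte lead, need 1 cont bytes. acc=0x5
Byte[10]=9B: continuation. acc=(acc<<6)|0x1B=0x15B
Completed: cp=U+015B (starts at byte 9)
Byte[11]=F0: 4-byte lead, need 3 cont bytes. acc=0x0
Byte[12]=AC: continuation. acc=(acc<<6)|0x2C=0x2C
Byte[13]=AC: continuation. acc=(acc<<6)|0x2C=0xB2C
Byte[14]=B9: continuation. acc=(acc<<6)|0x39=0x2CB39
Completed: cp=U+2CB39 (starts at byte 11)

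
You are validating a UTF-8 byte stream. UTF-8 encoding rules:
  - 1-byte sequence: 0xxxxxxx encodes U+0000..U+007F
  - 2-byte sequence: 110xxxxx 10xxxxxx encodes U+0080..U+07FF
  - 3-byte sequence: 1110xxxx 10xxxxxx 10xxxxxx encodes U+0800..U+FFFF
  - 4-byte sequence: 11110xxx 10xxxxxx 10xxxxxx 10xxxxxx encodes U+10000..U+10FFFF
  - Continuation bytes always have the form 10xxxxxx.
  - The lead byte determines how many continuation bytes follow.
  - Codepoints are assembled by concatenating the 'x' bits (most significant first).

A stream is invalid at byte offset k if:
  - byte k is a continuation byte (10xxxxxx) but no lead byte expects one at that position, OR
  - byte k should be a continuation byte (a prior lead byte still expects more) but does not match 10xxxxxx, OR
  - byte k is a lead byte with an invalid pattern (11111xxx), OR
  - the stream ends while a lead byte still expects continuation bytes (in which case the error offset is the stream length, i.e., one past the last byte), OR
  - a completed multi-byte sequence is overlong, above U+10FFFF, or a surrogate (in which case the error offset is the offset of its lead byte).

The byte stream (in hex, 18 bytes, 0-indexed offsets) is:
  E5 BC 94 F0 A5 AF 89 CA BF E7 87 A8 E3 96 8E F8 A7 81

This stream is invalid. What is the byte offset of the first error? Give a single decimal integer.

Byte[0]=E5: 3-byte lead, need 2 cont bytes. acc=0x5
Byte[1]=BC: continuation. acc=(acc<<6)|0x3C=0x17C
Byte[2]=94: continuation. acc=(acc<<6)|0x14=0x5F14
Completed: cp=U+5F14 (starts at byte 0)
Byte[3]=F0: 4-byte lead, need 3 cont bytes. acc=0x0
Byte[4]=A5: continuation. acc=(acc<<6)|0x25=0x25
Byte[5]=AF: continuation. acc=(acc<<6)|0x2F=0x96F
Byte[6]=89: continuation. acc=(acc<<6)|0x09=0x25BC9
Completed: cp=U+25BC9 (starts at byte 3)
Byte[7]=CA: 2-byte lead, need 1 cont bytes. acc=0xA
Byte[8]=BF: continuation. acc=(acc<<6)|0x3F=0x2BF
Completed: cp=U+02BF (starts at byte 7)
Byte[9]=E7: 3-byte lead, need 2 cont bytes. acc=0x7
Byte[10]=87: continuation. acc=(acc<<6)|0x07=0x1C7
Byte[11]=A8: continuation. acc=(acc<<6)|0x28=0x71E8
Completed: cp=U+71E8 (starts at byte 9)
Byte[12]=E3: 3-byte lead, need 2 cont bytes. acc=0x3
Byte[13]=96: continuation. acc=(acc<<6)|0x16=0xD6
Byte[14]=8E: continuation. acc=(acc<<6)|0x0E=0x358E
Completed: cp=U+358E (starts at byte 12)
Byte[15]=F8: INVALID lead byte (not 0xxx/110x/1110/11110)

Answer: 15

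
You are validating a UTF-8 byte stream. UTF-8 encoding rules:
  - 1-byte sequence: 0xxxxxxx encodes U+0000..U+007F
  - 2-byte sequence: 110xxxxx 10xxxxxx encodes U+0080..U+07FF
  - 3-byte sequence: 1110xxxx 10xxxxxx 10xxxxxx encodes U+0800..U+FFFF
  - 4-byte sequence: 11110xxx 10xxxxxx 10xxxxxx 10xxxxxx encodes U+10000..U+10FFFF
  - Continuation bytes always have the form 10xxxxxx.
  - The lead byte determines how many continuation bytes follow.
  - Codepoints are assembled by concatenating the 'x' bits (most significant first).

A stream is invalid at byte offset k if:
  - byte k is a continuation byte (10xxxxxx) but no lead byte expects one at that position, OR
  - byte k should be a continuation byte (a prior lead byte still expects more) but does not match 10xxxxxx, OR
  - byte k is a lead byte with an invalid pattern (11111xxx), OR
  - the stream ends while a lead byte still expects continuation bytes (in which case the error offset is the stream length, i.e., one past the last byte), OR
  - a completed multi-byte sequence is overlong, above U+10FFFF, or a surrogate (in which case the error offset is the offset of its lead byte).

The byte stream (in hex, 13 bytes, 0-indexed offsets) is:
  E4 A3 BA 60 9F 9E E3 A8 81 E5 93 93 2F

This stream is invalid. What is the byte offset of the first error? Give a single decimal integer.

Byte[0]=E4: 3-byte lead, need 2 cont bytes. acc=0x4
Byte[1]=A3: continuation. acc=(acc<<6)|0x23=0x123
Byte[2]=BA: continuation. acc=(acc<<6)|0x3A=0x48FA
Completed: cp=U+48FA (starts at byte 0)
Byte[3]=60: 1-byte ASCII. cp=U+0060
Byte[4]=9F: INVALID lead byte (not 0xxx/110x/1110/11110)

Answer: 4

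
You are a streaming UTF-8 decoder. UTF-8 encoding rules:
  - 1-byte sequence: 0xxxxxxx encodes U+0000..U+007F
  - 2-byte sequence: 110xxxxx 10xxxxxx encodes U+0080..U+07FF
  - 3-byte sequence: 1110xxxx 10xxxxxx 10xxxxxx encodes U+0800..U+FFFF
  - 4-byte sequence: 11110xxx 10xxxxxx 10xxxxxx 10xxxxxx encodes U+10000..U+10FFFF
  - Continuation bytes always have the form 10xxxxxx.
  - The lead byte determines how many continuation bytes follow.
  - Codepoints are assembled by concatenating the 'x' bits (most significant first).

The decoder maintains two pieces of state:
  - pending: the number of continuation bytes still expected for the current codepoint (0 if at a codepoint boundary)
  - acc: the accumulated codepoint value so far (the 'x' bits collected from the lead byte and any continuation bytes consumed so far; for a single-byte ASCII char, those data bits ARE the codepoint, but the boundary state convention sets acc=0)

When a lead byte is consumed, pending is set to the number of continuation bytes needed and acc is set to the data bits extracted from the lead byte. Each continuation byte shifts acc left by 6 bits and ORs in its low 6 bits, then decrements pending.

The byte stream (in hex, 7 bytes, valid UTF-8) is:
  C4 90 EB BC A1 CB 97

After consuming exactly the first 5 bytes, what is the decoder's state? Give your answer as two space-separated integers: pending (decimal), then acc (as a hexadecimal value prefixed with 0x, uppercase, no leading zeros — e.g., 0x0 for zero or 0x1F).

Answer: 0 0xBF21

Derivation:
Byte[0]=C4: 2-byte lead. pending=1, acc=0x4
Byte[1]=90: continuation. acc=(acc<<6)|0x10=0x110, pending=0
Byte[2]=EB: 3-byte lead. pending=2, acc=0xB
Byte[3]=BC: continuation. acc=(acc<<6)|0x3C=0x2FC, pending=1
Byte[4]=A1: continuation. acc=(acc<<6)|0x21=0xBF21, pending=0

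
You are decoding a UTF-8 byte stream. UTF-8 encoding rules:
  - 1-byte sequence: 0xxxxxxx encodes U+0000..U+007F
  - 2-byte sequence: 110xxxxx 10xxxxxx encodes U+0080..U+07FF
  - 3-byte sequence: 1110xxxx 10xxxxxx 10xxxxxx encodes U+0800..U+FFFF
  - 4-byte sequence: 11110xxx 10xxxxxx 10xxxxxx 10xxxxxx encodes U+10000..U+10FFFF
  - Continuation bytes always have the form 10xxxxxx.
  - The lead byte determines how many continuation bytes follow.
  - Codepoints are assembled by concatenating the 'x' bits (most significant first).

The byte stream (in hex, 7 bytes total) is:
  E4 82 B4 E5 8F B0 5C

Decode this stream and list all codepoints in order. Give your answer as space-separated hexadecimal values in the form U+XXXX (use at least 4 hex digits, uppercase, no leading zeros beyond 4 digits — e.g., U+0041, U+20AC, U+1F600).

Byte[0]=E4: 3-byte lead, need 2 cont bytes. acc=0x4
Byte[1]=82: continuation. acc=(acc<<6)|0x02=0x102
Byte[2]=B4: continuation. acc=(acc<<6)|0x34=0x40B4
Completed: cp=U+40B4 (starts at byte 0)
Byte[3]=E5: 3-byte lead, need 2 cont bytes. acc=0x5
Byte[4]=8F: continuation. acc=(acc<<6)|0x0F=0x14F
Byte[5]=B0: continuation. acc=(acc<<6)|0x30=0x53F0
Completed: cp=U+53F0 (starts at byte 3)
Byte[6]=5C: 1-byte ASCII. cp=U+005C

Answer: U+40B4 U+53F0 U+005C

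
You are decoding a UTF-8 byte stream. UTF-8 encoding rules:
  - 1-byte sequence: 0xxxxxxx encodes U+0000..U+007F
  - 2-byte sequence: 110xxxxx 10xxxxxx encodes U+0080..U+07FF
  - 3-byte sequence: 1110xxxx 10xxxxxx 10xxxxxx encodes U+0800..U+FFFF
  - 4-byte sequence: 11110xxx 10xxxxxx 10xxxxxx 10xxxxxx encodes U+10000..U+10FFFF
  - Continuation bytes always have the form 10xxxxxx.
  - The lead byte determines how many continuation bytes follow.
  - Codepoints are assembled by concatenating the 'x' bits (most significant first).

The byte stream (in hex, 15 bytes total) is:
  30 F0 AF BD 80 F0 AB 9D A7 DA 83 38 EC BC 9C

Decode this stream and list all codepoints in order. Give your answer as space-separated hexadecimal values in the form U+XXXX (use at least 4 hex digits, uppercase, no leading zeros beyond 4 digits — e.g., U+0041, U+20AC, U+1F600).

Answer: U+0030 U+2FF40 U+2B767 U+0683 U+0038 U+CF1C

Derivation:
Byte[0]=30: 1-byte ASCII. cp=U+0030
Byte[1]=F0: 4-byte lead, need 3 cont bytes. acc=0x0
Byte[2]=AF: continuation. acc=(acc<<6)|0x2F=0x2F
Byte[3]=BD: continuation. acc=(acc<<6)|0x3D=0xBFD
Byte[4]=80: continuation. acc=(acc<<6)|0x00=0x2FF40
Completed: cp=U+2FF40 (starts at byte 1)
Byte[5]=F0: 4-byte lead, need 3 cont bytes. acc=0x0
Byte[6]=AB: continuation. acc=(acc<<6)|0x2B=0x2B
Byte[7]=9D: continuation. acc=(acc<<6)|0x1D=0xADD
Byte[8]=A7: continuation. acc=(acc<<6)|0x27=0x2B767
Completed: cp=U+2B767 (starts at byte 5)
Byte[9]=DA: 2-byte lead, need 1 cont bytes. acc=0x1A
Byte[10]=83: continuation. acc=(acc<<6)|0x03=0x683
Completed: cp=U+0683 (starts at byte 9)
Byte[11]=38: 1-byte ASCII. cp=U+0038
Byte[12]=EC: 3-byte lead, need 2 cont bytes. acc=0xC
Byte[13]=BC: continuation. acc=(acc<<6)|0x3C=0x33C
Byte[14]=9C: continuation. acc=(acc<<6)|0x1C=0xCF1C
Completed: cp=U+CF1C (starts at byte 12)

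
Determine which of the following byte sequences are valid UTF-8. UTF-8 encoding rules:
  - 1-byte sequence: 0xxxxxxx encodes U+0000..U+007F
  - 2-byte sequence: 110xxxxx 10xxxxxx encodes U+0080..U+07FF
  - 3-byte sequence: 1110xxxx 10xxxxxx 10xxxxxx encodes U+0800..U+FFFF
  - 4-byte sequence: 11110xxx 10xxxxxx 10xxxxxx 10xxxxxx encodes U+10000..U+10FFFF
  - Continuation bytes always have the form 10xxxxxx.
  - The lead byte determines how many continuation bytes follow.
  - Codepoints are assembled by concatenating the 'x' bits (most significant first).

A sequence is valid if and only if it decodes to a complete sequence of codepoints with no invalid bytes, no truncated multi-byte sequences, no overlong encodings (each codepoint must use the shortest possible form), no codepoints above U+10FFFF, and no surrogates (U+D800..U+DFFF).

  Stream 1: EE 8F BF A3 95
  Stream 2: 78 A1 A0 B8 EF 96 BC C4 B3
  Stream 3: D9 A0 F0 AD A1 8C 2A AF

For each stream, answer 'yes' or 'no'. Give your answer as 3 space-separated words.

Answer: no no no

Derivation:
Stream 1: error at byte offset 3. INVALID
Stream 2: error at byte offset 1. INVALID
Stream 3: error at byte offset 7. INVALID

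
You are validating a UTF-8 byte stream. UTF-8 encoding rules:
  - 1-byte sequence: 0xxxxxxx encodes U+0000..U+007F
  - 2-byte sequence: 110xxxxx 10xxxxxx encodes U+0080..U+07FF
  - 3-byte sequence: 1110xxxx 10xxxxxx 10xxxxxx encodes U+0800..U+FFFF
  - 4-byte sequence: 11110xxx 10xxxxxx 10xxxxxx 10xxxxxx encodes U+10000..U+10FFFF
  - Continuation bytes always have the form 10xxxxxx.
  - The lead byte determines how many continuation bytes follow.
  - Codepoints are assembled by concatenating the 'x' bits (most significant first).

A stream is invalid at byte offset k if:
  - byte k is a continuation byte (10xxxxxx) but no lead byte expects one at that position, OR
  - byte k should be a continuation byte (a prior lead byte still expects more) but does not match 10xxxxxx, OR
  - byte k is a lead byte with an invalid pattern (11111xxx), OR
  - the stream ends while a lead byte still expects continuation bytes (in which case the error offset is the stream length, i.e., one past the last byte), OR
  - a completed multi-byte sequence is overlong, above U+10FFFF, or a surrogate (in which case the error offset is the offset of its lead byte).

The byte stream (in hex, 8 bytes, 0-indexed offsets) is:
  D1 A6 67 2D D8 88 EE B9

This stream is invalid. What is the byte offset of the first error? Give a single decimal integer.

Byte[0]=D1: 2-byte lead, need 1 cont bytes. acc=0x11
Byte[1]=A6: continuation. acc=(acc<<6)|0x26=0x466
Completed: cp=U+0466 (starts at byte 0)
Byte[2]=67: 1-byte ASCII. cp=U+0067
Byte[3]=2D: 1-byte ASCII. cp=U+002D
Byte[4]=D8: 2-byte lead, need 1 cont bytes. acc=0x18
Byte[5]=88: continuation. acc=(acc<<6)|0x08=0x608
Completed: cp=U+0608 (starts at byte 4)
Byte[6]=EE: 3-byte lead, need 2 cont bytes. acc=0xE
Byte[7]=B9: continuation. acc=(acc<<6)|0x39=0x3B9
Byte[8]: stream ended, expected continuation. INVALID

Answer: 8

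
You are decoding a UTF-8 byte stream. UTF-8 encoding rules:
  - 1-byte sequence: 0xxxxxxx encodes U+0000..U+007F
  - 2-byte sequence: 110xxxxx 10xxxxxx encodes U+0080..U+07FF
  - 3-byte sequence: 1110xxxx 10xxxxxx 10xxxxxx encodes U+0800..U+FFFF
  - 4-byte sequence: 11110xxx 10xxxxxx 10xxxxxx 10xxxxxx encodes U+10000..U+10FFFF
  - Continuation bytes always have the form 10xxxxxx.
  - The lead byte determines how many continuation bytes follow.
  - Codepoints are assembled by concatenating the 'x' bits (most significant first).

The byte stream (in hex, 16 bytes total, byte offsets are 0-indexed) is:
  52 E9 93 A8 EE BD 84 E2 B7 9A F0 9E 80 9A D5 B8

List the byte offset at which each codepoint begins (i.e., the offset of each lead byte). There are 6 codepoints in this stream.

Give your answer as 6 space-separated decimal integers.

Byte[0]=52: 1-byte ASCII. cp=U+0052
Byte[1]=E9: 3-byte lead, need 2 cont bytes. acc=0x9
Byte[2]=93: continuation. acc=(acc<<6)|0x13=0x253
Byte[3]=A8: continuation. acc=(acc<<6)|0x28=0x94E8
Completed: cp=U+94E8 (starts at byte 1)
Byte[4]=EE: 3-byte lead, need 2 cont bytes. acc=0xE
Byte[5]=BD: continuation. acc=(acc<<6)|0x3D=0x3BD
Byte[6]=84: continuation. acc=(acc<<6)|0x04=0xEF44
Completed: cp=U+EF44 (starts at byte 4)
Byte[7]=E2: 3-byte lead, need 2 cont bytes. acc=0x2
Byte[8]=B7: continuation. acc=(acc<<6)|0x37=0xB7
Byte[9]=9A: continuation. acc=(acc<<6)|0x1A=0x2DDA
Completed: cp=U+2DDA (starts at byte 7)
Byte[10]=F0: 4-byte lead, need 3 cont bytes. acc=0x0
Byte[11]=9E: continuation. acc=(acc<<6)|0x1E=0x1E
Byte[12]=80: continuation. acc=(acc<<6)|0x00=0x780
Byte[13]=9A: continuation. acc=(acc<<6)|0x1A=0x1E01A
Completed: cp=U+1E01A (starts at byte 10)
Byte[14]=D5: 2-byte lead, need 1 cont bytes. acc=0x15
Byte[15]=B8: continuation. acc=(acc<<6)|0x38=0x578
Completed: cp=U+0578 (starts at byte 14)

Answer: 0 1 4 7 10 14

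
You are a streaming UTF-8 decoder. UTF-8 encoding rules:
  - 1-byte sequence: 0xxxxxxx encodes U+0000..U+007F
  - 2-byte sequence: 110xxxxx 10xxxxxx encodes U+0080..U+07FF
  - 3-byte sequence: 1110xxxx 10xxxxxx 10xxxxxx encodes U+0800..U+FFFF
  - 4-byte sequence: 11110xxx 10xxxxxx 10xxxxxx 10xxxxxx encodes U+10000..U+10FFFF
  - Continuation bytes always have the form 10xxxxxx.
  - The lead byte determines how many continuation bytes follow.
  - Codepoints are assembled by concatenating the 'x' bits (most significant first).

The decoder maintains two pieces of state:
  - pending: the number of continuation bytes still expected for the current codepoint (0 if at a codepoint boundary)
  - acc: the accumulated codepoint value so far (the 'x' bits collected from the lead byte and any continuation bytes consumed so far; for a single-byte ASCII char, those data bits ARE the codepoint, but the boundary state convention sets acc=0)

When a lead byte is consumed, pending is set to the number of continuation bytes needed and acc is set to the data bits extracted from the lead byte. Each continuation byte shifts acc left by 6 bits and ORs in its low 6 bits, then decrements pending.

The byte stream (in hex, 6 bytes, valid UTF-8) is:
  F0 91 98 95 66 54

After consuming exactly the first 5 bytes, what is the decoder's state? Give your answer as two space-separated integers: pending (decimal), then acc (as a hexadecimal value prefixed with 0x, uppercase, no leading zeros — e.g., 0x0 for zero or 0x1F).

Byte[0]=F0: 4-byte lead. pending=3, acc=0x0
Byte[1]=91: continuation. acc=(acc<<6)|0x11=0x11, pending=2
Byte[2]=98: continuation. acc=(acc<<6)|0x18=0x458, pending=1
Byte[3]=95: continuation. acc=(acc<<6)|0x15=0x11615, pending=0
Byte[4]=66: 1-byte. pending=0, acc=0x0

Answer: 0 0x0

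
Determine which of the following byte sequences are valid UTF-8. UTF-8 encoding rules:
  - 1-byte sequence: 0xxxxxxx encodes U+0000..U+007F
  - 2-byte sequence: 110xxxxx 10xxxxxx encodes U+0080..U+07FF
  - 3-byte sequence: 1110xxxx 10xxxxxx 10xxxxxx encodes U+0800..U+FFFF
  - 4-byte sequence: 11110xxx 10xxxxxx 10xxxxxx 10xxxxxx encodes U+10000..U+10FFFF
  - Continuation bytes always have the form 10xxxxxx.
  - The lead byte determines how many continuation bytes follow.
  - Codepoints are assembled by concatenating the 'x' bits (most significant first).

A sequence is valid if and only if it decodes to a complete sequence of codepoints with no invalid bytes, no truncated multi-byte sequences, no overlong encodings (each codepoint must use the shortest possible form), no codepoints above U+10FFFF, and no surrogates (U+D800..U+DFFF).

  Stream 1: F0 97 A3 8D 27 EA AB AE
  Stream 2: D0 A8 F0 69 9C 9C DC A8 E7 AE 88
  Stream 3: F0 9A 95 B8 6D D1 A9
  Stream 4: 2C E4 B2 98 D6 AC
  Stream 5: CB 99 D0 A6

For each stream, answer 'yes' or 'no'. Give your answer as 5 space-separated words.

Stream 1: decodes cleanly. VALID
Stream 2: error at byte offset 3. INVALID
Stream 3: decodes cleanly. VALID
Stream 4: decodes cleanly. VALID
Stream 5: decodes cleanly. VALID

Answer: yes no yes yes yes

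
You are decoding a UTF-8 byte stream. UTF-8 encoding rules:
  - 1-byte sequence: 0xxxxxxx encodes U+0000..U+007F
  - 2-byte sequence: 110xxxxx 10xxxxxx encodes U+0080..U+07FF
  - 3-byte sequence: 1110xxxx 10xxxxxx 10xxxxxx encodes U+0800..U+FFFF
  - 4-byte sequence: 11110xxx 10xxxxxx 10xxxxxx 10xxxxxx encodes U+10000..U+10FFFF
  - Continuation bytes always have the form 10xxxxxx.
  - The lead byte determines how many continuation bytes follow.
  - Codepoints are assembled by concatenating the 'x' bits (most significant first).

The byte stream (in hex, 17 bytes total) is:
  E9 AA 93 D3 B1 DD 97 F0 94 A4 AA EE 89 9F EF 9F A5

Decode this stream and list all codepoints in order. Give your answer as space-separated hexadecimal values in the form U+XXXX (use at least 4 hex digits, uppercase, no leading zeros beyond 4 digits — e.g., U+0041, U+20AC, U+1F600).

Answer: U+9A93 U+04F1 U+0757 U+1492A U+E25F U+F7E5

Derivation:
Byte[0]=E9: 3-byte lead, need 2 cont bytes. acc=0x9
Byte[1]=AA: continuation. acc=(acc<<6)|0x2A=0x26A
Byte[2]=93: continuation. acc=(acc<<6)|0x13=0x9A93
Completed: cp=U+9A93 (starts at byte 0)
Byte[3]=D3: 2-byte lead, need 1 cont bytes. acc=0x13
Byte[4]=B1: continuation. acc=(acc<<6)|0x31=0x4F1
Completed: cp=U+04F1 (starts at byte 3)
Byte[5]=DD: 2-byte lead, need 1 cont bytes. acc=0x1D
Byte[6]=97: continuation. acc=(acc<<6)|0x17=0x757
Completed: cp=U+0757 (starts at byte 5)
Byte[7]=F0: 4-byte lead, need 3 cont bytes. acc=0x0
Byte[8]=94: continuation. acc=(acc<<6)|0x14=0x14
Byte[9]=A4: continuation. acc=(acc<<6)|0x24=0x524
Byte[10]=AA: continuation. acc=(acc<<6)|0x2A=0x1492A
Completed: cp=U+1492A (starts at byte 7)
Byte[11]=EE: 3-byte lead, need 2 cont bytes. acc=0xE
Byte[12]=89: continuation. acc=(acc<<6)|0x09=0x389
Byte[13]=9F: continuation. acc=(acc<<6)|0x1F=0xE25F
Completed: cp=U+E25F (starts at byte 11)
Byte[14]=EF: 3-byte lead, need 2 cont bytes. acc=0xF
Byte[15]=9F: continuation. acc=(acc<<6)|0x1F=0x3DF
Byte[16]=A5: continuation. acc=(acc<<6)|0x25=0xF7E5
Completed: cp=U+F7E5 (starts at byte 14)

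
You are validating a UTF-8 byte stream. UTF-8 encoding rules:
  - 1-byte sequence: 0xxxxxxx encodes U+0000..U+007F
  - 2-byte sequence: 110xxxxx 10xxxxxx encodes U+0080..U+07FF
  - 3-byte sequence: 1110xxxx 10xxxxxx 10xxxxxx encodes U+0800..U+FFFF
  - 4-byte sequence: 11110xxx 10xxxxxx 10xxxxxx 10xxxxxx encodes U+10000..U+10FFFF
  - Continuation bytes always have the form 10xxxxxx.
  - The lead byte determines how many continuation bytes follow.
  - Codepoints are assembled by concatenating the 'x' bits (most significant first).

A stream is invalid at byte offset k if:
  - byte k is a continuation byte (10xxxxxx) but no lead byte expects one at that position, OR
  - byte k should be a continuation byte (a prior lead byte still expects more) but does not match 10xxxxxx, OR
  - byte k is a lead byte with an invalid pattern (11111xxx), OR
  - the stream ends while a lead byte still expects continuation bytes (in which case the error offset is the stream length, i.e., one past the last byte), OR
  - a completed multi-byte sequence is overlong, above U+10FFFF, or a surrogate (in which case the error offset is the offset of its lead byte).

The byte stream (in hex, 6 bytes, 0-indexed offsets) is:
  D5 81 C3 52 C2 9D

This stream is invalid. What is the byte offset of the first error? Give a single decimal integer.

Byte[0]=D5: 2-byte lead, need 1 cont bytes. acc=0x15
Byte[1]=81: continuation. acc=(acc<<6)|0x01=0x541
Completed: cp=U+0541 (starts at byte 0)
Byte[2]=C3: 2-byte lead, need 1 cont bytes. acc=0x3
Byte[3]=52: expected 10xxxxxx continuation. INVALID

Answer: 3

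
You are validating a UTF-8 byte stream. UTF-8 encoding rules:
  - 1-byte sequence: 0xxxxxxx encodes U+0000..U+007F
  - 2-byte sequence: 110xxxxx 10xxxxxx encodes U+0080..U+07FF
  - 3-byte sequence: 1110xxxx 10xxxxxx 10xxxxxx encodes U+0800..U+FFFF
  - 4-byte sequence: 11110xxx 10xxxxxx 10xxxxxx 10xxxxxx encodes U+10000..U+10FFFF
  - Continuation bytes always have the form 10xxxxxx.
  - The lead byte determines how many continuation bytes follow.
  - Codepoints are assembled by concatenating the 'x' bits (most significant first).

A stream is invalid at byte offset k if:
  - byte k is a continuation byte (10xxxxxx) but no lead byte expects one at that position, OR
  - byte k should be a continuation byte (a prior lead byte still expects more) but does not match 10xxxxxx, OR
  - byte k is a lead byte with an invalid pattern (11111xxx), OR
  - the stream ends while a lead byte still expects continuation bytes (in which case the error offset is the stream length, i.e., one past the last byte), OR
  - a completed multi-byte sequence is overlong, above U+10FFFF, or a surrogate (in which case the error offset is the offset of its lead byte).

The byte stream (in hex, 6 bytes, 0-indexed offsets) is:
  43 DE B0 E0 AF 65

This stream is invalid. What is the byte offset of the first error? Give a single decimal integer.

Answer: 5

Derivation:
Byte[0]=43: 1-byte ASCII. cp=U+0043
Byte[1]=DE: 2-byte lead, need 1 cont bytes. acc=0x1E
Byte[2]=B0: continuation. acc=(acc<<6)|0x30=0x7B0
Completed: cp=U+07B0 (starts at byte 1)
Byte[3]=E0: 3-byte lead, need 2 cont bytes. acc=0x0
Byte[4]=AF: continuation. acc=(acc<<6)|0x2F=0x2F
Byte[5]=65: expected 10xxxxxx continuation. INVALID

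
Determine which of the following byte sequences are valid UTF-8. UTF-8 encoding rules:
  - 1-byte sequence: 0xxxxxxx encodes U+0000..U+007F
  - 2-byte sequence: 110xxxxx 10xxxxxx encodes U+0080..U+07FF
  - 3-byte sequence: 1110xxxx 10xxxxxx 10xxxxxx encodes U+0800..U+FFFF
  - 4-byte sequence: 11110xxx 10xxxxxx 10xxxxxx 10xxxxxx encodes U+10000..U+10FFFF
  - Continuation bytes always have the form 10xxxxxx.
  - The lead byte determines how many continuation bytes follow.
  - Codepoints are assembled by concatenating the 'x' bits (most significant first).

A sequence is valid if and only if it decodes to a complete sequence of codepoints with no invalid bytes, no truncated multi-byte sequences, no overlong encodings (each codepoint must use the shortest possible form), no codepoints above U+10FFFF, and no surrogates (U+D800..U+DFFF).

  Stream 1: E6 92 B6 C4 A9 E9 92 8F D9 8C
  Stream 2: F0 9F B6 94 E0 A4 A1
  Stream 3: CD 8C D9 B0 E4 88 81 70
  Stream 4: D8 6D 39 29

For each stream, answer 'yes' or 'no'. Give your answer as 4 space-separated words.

Stream 1: decodes cleanly. VALID
Stream 2: decodes cleanly. VALID
Stream 3: decodes cleanly. VALID
Stream 4: error at byte offset 1. INVALID

Answer: yes yes yes no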